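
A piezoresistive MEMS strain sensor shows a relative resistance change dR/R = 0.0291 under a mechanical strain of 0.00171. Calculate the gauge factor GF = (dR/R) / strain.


Step 1: Identify values.
dR/R = 0.0291, strain = 0.00171
Step 2: GF = (dR/R) / strain = 0.0291 / 0.00171
GF = 17.0


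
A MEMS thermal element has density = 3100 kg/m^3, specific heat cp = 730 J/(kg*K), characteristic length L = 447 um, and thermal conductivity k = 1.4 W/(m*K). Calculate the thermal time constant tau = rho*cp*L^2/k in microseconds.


Step 1: Convert L to m: L = 447e-6 m
Step 2: L^2 = (447e-6)^2 = 1.99809e-07 m^2
Step 3: tau = 3100 * 730 * 1.99809e-07 / 1.4 = 3.2297697643e-01 s
Step 4: Convert to microseconds (multiply by 1e6).
tau = 322976.976 us


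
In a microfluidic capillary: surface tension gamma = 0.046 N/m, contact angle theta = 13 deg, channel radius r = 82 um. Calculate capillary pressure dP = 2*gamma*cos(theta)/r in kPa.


Step 1: cos(13 deg) = 0.9744
Step 2: Convert r to m: r = 82e-6 m
Step 3: dP = 2 * 0.046 * 0.9744 / 82e-6 = 1093.2 Pa
Step 4: Convert Pa to kPa (divide by 1000).
dP = 1.09 kPa


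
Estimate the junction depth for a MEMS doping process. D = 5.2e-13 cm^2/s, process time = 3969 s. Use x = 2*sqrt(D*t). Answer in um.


Step 1: Compute D*t = 5.2e-13 * 3969 = 2.06388e-09 cm^2
Step 2: sqrt(D*t) = 4.543e-05 cm
Step 3: x = 2 * 4.543e-05 cm = 9.086e-05 cm
Step 4: Convert to um (1 cm = 1e4 um): x = 0.909 um


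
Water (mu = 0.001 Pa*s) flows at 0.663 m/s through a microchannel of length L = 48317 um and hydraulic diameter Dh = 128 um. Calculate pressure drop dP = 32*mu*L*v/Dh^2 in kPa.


Step 1: Convert to SI: L = 48317e-6 m, Dh = 128e-6 m
Step 2: dP = 32 * 0.001 * 48317e-6 * 0.663 / (128e-6)^2
Step 3: dP = 62566.74 Pa
Step 4: Convert to kPa: dP = 62.57 kPa


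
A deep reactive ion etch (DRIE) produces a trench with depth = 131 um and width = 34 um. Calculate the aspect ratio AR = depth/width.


Step 1: AR = depth / width
Step 2: AR = 131 / 34
AR = 3.9


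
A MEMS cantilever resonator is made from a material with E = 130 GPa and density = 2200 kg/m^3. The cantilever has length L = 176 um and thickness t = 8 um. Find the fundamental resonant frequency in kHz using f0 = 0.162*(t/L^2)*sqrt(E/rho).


Step 1: Convert units to SI.
t_SI = 8e-6 m, L_SI = 176e-6 m
Step 2: Calculate sqrt(E/rho).
sqrt(130e9 / 2200) = 7687.06 m/s
Step 3: Compute f0.
f0 = 0.162 * 8e-6 / (176e-6)^2 * 7687.06 = 321617.7 Hz = 321.62 kHz


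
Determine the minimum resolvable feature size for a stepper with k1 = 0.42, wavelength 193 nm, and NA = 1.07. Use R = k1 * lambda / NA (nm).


Step 1: Identify values: k1 = 0.42, lambda = 193 nm, NA = 1.07
Step 2: R = k1 * lambda / NA
R = 0.42 * 193 / 1.07
R = 75.8 nm


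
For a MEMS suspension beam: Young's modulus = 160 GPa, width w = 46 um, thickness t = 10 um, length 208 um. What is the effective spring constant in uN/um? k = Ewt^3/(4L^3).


Step 1: Convert E to consistent units (1 GPa = 1000 uN/um^2).
E = 160 GPa = 160000 uN/um^2
Step 2: Compute t^3 = 10^3 = 1000
Step 3: Compute L^3 = 208^3 = 8998912
Step 4: k = 160000 * 46 * 1000 / (4 * 8998912)
k = 204.4692 uN/um


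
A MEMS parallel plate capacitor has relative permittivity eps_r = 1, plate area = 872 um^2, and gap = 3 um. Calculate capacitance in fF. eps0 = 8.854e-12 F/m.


Step 1: Convert area to m^2: A = 872e-12 m^2
Step 2: Convert gap to m: d = 3e-6 m
Step 3: C = eps0 * eps_r * A / d
C = 8.854e-12 * 1 * 872e-12 / 3e-6
Step 4: Convert to fF (multiply by 1e15).
C = 2.57 fF


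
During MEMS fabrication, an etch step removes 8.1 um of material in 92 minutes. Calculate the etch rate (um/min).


Step 1: Etch rate = depth / time
Step 2: rate = 8.1 / 92
rate = 0.088 um/min


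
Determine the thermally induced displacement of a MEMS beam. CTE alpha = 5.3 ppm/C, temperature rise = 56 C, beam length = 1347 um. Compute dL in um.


Step 1: Convert CTE: alpha = 5.3 ppm/C = 5.3e-6 /C
Step 2: dL = 5.3e-6 * 56 * 1347
dL = 0.3998 um


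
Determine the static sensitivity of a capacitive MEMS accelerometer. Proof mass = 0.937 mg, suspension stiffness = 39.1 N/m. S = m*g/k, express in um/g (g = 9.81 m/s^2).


Step 1: Convert mass: m = 0.937 mg = 9.37e-07 kg
Step 2: S = m * g / k = 9.37e-07 * 9.81 / 39.1
Step 3: S = 2.35e-07 m/g
Step 4: Convert to um/g: S = 0.235 um/g


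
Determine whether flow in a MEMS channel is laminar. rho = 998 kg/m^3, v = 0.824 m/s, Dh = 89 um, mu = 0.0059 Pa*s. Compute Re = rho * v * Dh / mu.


Step 1: Convert Dh to meters: Dh = 89e-6 m
Step 2: Re = rho * v * Dh / mu
Re = 998 * 0.824 * 89e-6 / 0.0059
Re = 12.405
Since Re = 12.405 is below ~2300, the flow is laminar.


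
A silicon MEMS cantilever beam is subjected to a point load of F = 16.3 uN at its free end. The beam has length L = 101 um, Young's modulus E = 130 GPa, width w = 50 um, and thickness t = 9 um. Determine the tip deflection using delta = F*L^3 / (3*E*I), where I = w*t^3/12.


Step 1: Calculate the second moment of area.
I = w * t^3 / 12 = 50 * 9^3 / 12 = 3037.5 um^4
Step 2: Convert E to consistent units (1 GPa = 1000 uN/um^2).
E = 130 GPa = 130000 uN/um^2
Step 3: Calculate tip deflection.
delta = F * L^3 / (3 * E * I)
delta = 16.3 * 101^3 / (3 * 130000 * 3037.5)
delta = 0.0142 um


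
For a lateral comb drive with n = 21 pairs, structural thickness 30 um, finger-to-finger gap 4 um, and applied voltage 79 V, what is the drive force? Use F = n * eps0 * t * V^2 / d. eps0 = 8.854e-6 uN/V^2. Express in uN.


Step 1: Parameters: n=21, eps0=8.854e-6 uN/V^2, t=30 um, V=79 V, d=4 um
Step 2: V^2 = 6241
Step 3: F = 21 * 8.854e-6 * 30 * 6241 / 4
F = 8.703 uN


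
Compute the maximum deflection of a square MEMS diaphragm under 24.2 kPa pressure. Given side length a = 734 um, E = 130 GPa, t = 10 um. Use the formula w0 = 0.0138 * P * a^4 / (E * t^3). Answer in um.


Step 1: Convert pressure to compatible units (E is in GPa, so P in GPa).
P = 24.2 kPa = 24.2e-6 GPa
Step 2: Compute numerator: 0.0138 * P * a^4.
a^4 = 734^4 = 290258027536
numerator = 0.0138 * 24.2e-6 * 290258027536 = 9.69346e+04
Step 3: Compute denominator: E * t^3 = 130 * 10^3 = 130000
Step 4: w0 = numerator / denominator = 9.69346e+04 / 130000 = 0.7457 um


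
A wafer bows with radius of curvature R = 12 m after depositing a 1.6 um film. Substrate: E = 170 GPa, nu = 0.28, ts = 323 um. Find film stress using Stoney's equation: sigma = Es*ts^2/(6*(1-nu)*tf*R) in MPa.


Step 1: Compute numerator: Es * ts^2 = 170 * 323^2 = 17735930 (GPa*um^2)
Step 2: Compute denominator (R in um): 6*(1-nu)*tf*R = 6*0.72*1.6*12e6 = 82944000.0 (um^2)
Step 3: sigma (GPa) = 17735930 / 82944000.0 = 2.1383e-01 GPa
Step 4: Convert to MPa (x1000): sigma = 213.8 MPa


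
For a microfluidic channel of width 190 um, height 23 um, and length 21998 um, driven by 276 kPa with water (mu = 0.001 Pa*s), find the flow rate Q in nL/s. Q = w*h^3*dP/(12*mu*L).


Step 1: Convert all dimensions to SI (meters).
w = 190e-6 m, h = 23e-6 m, L = 21998e-6 m, dP = 276e3 Pa
Step 2: Q = w * h^3 * dP / (12 * mu * L)
Q = 190e-6 * (23e-6)^3 * 276e3 / (12 * 0.001 * 21998e-6) = 2.41702837e-09 m^3/s
Step 3: Convert Q from m^3/s to nL/s (1 m^3 = 1e12 nL, so multiply by 1e12).
Q = 2417.028 nL/s


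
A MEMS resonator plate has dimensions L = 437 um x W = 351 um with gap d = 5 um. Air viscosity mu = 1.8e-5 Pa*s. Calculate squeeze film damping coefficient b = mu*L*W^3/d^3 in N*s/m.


Step 1: Convert to SI.
L = 437e-6 m, W = 351e-6 m, d = 5e-6 m
Step 2: W^3 = (351e-6)^3 = 4.32e-11 m^3
Step 3: d^3 = (5e-6)^3 = 1.25e-16 m^3
Step 4: b = 1.8e-5 * 437e-6 * 4.32e-11 / 1.25e-16
b = 2.72e-03 N*s/m


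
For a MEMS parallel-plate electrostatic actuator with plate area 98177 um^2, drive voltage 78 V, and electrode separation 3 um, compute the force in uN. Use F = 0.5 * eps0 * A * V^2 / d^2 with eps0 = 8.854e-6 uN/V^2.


Step 1: Identify parameters.
eps0 = 8.854e-6 uN/V^2, A = 98177 um^2, V = 78 V, d = 3 um
Step 2: Compute V^2 = 78^2 = 6084
Step 3: Compute d^2 = 3^2 = 9
Step 4: F = 0.5 * 8.854e-6 * 98177 * 6084 / 9
F = 293.81 uN


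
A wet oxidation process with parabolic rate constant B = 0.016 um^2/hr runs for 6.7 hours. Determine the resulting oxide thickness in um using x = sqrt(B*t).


Step 1: Compute B*t = 0.016 * 6.7 = 0.1072
Step 2: x = sqrt(0.1072)
x = 0.327 um


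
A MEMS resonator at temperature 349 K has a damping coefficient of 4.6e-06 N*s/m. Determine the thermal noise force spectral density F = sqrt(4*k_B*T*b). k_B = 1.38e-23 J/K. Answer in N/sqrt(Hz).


Step 1: Compute 4 * k_B * T * b
= 4 * 1.38e-23 * 349 * 4.6e-06
= 8.8618e-26 N^2/Hz
Step 2: F_noise = sqrt(8.8618e-26)
F_noise = 2.98e-13 N/sqrt(Hz)


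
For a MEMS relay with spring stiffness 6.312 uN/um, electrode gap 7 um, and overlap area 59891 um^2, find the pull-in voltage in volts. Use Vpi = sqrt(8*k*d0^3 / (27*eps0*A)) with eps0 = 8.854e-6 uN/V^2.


Step 1: Compute numerator: 8 * k * d0^3 = 8 * 6.312 * 7^3 = 17320.128
Step 2: Compute denominator: 27 * eps0 * A = 27 * 8.854e-6 * 59891 = 14.317423
Step 3: Vpi = sqrt(17320.128 / 14.317423)
Vpi = 34.78 V


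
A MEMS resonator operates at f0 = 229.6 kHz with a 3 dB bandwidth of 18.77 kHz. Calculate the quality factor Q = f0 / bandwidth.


Step 1: Q = f0 / bandwidth
Step 2: Q = 229.6 / 18.77
Q = 12.2


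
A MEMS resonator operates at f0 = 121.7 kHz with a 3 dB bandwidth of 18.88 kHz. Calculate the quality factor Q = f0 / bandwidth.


Step 1: Q = f0 / bandwidth
Step 2: Q = 121.7 / 18.88
Q = 6.4


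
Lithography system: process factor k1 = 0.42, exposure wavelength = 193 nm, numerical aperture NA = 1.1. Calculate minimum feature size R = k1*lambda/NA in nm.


Step 1: Identify values: k1 = 0.42, lambda = 193 nm, NA = 1.1
Step 2: R = k1 * lambda / NA
R = 0.42 * 193 / 1.1
R = 73.7 nm


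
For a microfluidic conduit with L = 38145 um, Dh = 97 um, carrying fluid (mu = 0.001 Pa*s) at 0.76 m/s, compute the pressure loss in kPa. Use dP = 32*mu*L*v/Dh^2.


Step 1: Convert to SI: L = 38145e-6 m, Dh = 97e-6 m
Step 2: dP = 32 * 0.001 * 38145e-6 * 0.76 / (97e-6)^2
Step 3: dP = 98595.64 Pa
Step 4: Convert to kPa: dP = 98.6 kPa


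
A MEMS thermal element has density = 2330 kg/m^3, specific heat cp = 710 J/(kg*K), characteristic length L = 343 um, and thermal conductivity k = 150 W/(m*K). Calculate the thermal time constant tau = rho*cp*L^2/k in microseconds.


Step 1: Convert L to m: L = 343e-6 m
Step 2: L^2 = (343e-6)^2 = 1.17649e-07 m^2
Step 3: tau = 2330 * 710 * 1.17649e-07 / 150 = 1.2975116e-03 s
Step 4: Convert to microseconds (multiply by 1e6).
tau = 1297.512 us


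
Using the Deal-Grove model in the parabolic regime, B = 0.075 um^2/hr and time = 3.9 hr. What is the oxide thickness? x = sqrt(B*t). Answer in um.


Step 1: Compute B*t = 0.075 * 3.9 = 0.2925
Step 2: x = sqrt(0.2925)
x = 0.541 um


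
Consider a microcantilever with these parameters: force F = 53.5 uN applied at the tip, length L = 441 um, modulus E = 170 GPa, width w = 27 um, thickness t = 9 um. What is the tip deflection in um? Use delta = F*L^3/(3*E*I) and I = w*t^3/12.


Step 1: Calculate the second moment of area.
I = w * t^3 / 12 = 27 * 9^3 / 12 = 1640.25 um^4
Step 2: Convert E to consistent units (1 GPa = 1000 uN/um^2).
E = 170 GPa = 170000 uN/um^2
Step 3: Calculate tip deflection.
delta = F * L^3 / (3 * E * I)
delta = 53.5 * 441^3 / (3 * 170000 * 1640.25)
delta = 5.4852 um


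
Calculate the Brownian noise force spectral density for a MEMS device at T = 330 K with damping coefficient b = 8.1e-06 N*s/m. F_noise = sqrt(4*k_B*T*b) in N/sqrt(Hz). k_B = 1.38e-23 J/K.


Step 1: Compute 4 * k_B * T * b
= 4 * 1.38e-23 * 330 * 8.1e-06
= 1.4755e-25 N^2/Hz
Step 2: F_noise = sqrt(1.4755e-25)
F_noise = 3.84e-13 N/sqrt(Hz)


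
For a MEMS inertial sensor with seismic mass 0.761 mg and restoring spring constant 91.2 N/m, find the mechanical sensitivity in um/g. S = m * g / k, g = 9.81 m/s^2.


Step 1: Convert mass: m = 0.761 mg = 7.61e-07 kg
Step 2: S = m * g / k = 7.61e-07 * 9.81 / 91.2
Step 3: S = 8.19e-08 m/g
Step 4: Convert to um/g: S = 0.082 um/g


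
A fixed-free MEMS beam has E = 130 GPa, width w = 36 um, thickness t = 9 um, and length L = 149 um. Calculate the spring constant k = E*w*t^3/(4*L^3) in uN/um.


Step 1: Convert E to consistent units (1 GPa = 1000 uN/um^2).
E = 130 GPa = 130000 uN/um^2
Step 2: Compute t^3 = 9^3 = 729
Step 3: Compute L^3 = 149^3 = 3307949
Step 4: k = 130000 * 36 * 729 / (4 * 3307949)
k = 257.8425 uN/um


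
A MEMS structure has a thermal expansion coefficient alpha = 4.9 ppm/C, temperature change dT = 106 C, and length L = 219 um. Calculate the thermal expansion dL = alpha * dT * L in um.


Step 1: Convert CTE: alpha = 4.9 ppm/C = 4.9e-6 /C
Step 2: dL = 4.9e-6 * 106 * 219
dL = 0.1137 um


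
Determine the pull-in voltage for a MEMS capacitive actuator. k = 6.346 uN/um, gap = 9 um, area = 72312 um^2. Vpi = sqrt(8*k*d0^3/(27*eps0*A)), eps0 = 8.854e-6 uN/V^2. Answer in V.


Step 1: Compute numerator: 8 * k * d0^3 = 8 * 6.346 * 9^3 = 37009.872
Step 2: Compute denominator: 27 * eps0 * A = 27 * 8.854e-6 * 72312 = 17.286762
Step 3: Vpi = sqrt(37009.872 / 17.286762)
Vpi = 46.27 V


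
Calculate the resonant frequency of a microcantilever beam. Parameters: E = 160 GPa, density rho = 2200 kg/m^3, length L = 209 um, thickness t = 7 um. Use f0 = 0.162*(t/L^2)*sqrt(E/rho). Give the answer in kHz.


Step 1: Convert units to SI.
t_SI = 7e-6 m, L_SI = 209e-6 m
Step 2: Calculate sqrt(E/rho).
sqrt(160e9 / 2200) = 8528.03 m/s
Step 3: Compute f0.
f0 = 0.162 * 7e-6 / (209e-6)^2 * 8528.03 = 221395.7 Hz = 221.4 kHz


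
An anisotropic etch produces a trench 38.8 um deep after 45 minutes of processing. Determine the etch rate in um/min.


Step 1: Etch rate = depth / time
Step 2: rate = 38.8 / 45
rate = 0.862 um/min


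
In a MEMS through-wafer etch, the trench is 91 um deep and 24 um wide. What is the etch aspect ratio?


Step 1: AR = depth / width
Step 2: AR = 91 / 24
AR = 3.8


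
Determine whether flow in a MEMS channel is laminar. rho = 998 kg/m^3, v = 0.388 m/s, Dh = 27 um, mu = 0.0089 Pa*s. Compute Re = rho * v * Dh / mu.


Step 1: Convert Dh to meters: Dh = 27e-6 m
Step 2: Re = rho * v * Dh / mu
Re = 998 * 0.388 * 27e-6 / 0.0089
Re = 1.175
Since Re = 1.175 is below ~2300, the flow is laminar.


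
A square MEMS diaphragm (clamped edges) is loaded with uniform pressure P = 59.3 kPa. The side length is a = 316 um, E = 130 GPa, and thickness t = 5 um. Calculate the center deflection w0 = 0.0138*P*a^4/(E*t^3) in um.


Step 1: Convert pressure to compatible units (E is in GPa, so P in GPa).
P = 59.3 kPa = 59.3e-6 GPa
Step 2: Compute numerator: 0.0138 * P * a^4.
a^4 = 316^4 = 9971220736
numerator = 0.0138 * 59.3e-6 * 9971220736 = 8.15985e+03
Step 3: Compute denominator: E * t^3 = 130 * 5^3 = 16250
Step 4: w0 = numerator / denominator = 8.15985e+03 / 16250 = 0.5021 um


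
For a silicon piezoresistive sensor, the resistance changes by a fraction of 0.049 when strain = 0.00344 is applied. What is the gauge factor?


Step 1: Identify values.
dR/R = 0.049, strain = 0.00344
Step 2: GF = (dR/R) / strain = 0.049 / 0.00344
GF = 14.2


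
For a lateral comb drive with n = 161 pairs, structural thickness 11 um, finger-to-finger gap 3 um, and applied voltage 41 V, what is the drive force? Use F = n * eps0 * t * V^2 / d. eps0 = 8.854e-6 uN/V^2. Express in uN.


Step 1: Parameters: n=161, eps0=8.854e-6 uN/V^2, t=11 um, V=41 V, d=3 um
Step 2: V^2 = 1681
Step 3: F = 161 * 8.854e-6 * 11 * 1681 / 3
F = 8.786 uN


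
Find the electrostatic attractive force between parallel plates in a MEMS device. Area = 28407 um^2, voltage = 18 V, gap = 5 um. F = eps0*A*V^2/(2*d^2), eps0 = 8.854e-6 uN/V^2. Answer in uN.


Step 1: Identify parameters.
eps0 = 8.854e-6 uN/V^2, A = 28407 um^2, V = 18 V, d = 5 um
Step 2: Compute V^2 = 18^2 = 324
Step 3: Compute d^2 = 5^2 = 25
Step 4: F = 0.5 * 8.854e-6 * 28407 * 324 / 25
F = 1.63 uN


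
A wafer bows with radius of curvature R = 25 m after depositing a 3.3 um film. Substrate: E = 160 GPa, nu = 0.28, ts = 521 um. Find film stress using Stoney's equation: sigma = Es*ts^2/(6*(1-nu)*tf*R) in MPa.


Step 1: Compute numerator: Es * ts^2 = 160 * 521^2 = 43430560 (GPa*um^2)
Step 2: Compute denominator (R in um): 6*(1-nu)*tf*R = 6*0.72*3.3*25e6 = 356400000.0 (um^2)
Step 3: sigma (GPa) = 43430560 / 356400000.0 = 1.21859e-01 GPa
Step 4: Convert to MPa (x1000): sigma = 121.9 MPa


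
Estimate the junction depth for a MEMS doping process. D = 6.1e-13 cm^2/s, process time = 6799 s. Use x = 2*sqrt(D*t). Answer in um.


Step 1: Compute D*t = 6.1e-13 * 6799 = 4.14739e-09 cm^2
Step 2: sqrt(D*t) = 6.44002e-05 cm
Step 3: x = 2 * 6.44002e-05 cm = 1.288004e-04 cm
Step 4: Convert to um (1 cm = 1e4 um): x = 1.288 um


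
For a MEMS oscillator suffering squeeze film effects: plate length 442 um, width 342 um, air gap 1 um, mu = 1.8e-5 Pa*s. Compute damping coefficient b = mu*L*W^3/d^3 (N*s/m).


Step 1: Convert to SI.
L = 442e-6 m, W = 342e-6 m, d = 1e-6 m
Step 2: W^3 = (342e-6)^3 = 4.00e-11 m^3
Step 3: d^3 = (1e-6)^3 = 1.00e-18 m^3
Step 4: b = 1.8e-5 * 442e-6 * 4.00e-11 / 1.00e-18
b = 3.18e-01 N*s/m


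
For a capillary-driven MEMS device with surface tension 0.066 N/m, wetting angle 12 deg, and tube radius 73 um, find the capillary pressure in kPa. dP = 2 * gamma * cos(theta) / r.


Step 1: cos(12 deg) = 0.9781
Step 2: Convert r to m: r = 73e-6 m
Step 3: dP = 2 * 0.066 * 0.9781 / 73e-6 = 1768.6 Pa
Step 4: Convert Pa to kPa (divide by 1000).
dP = 1.77 kPa


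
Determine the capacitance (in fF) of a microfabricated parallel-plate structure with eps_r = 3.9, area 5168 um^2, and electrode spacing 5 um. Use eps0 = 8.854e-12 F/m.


Step 1: Convert area to m^2: A = 5168e-12 m^2
Step 2: Convert gap to m: d = 5e-6 m
Step 3: C = eps0 * eps_r * A / d
C = 8.854e-12 * 3.9 * 5168e-12 / 5e-6
Step 4: Convert to fF (multiply by 1e15).
C = 35.69 fF


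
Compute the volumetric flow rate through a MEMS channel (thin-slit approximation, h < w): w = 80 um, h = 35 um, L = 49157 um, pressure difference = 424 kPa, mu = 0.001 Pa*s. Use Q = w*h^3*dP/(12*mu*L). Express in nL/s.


Step 1: Convert all dimensions to SI (meters).
w = 80e-6 m, h = 35e-6 m, L = 49157e-6 m, dP = 424e3 Pa
Step 2: Q = w * h^3 * dP / (12 * mu * L)
Q = 80e-6 * (35e-6)^3 * 424e3 / (12 * 0.001 * 49157e-6) = 2.46543388e-09 m^3/s
Step 3: Convert Q from m^3/s to nL/s (1 m^3 = 1e12 nL, so multiply by 1e12).
Q = 2465.434 nL/s


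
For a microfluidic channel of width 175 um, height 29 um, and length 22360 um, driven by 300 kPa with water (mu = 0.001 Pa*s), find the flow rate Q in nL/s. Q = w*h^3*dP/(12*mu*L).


Step 1: Convert all dimensions to SI (meters).
w = 175e-6 m, h = 29e-6 m, L = 22360e-6 m, dP = 300e3 Pa
Step 2: Q = w * h^3 * dP / (12 * mu * L)
Q = 175e-6 * (29e-6)^3 * 300e3 / (12 * 0.001 * 22360e-6) = 4.77199799e-09 m^3/s
Step 3: Convert Q from m^3/s to nL/s (1 m^3 = 1e12 nL, so multiply by 1e12).
Q = 4771.998 nL/s


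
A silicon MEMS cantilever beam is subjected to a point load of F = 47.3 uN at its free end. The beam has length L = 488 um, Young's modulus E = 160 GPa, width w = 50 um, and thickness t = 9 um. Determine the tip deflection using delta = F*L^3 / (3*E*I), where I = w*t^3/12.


Step 1: Calculate the second moment of area.
I = w * t^3 / 12 = 50 * 9^3 / 12 = 3037.5 um^4
Step 2: Convert E to consistent units (1 GPa = 1000 uN/um^2).
E = 160 GPa = 160000 uN/um^2
Step 3: Calculate tip deflection.
delta = F * L^3 / (3 * E * I)
delta = 47.3 * 488^3 / (3 * 160000 * 3037.5)
delta = 3.7702 um


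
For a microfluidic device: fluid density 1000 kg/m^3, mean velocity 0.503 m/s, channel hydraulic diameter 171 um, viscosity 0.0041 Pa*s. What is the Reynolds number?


Step 1: Convert Dh to meters: Dh = 171e-6 m
Step 2: Re = rho * v * Dh / mu
Re = 1000 * 0.503 * 171e-6 / 0.0041
Re = 20.979


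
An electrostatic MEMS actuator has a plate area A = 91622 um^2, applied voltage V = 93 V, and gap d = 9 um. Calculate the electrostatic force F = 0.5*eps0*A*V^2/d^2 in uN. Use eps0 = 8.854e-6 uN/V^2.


Step 1: Identify parameters.
eps0 = 8.854e-6 uN/V^2, A = 91622 um^2, V = 93 V, d = 9 um
Step 2: Compute V^2 = 93^2 = 8649
Step 3: Compute d^2 = 9^2 = 81
Step 4: F = 0.5 * 8.854e-6 * 91622 * 8649 / 81
F = 43.31 uN


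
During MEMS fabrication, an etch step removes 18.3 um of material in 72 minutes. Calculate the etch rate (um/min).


Step 1: Etch rate = depth / time
Step 2: rate = 18.3 / 72
rate = 0.254 um/min


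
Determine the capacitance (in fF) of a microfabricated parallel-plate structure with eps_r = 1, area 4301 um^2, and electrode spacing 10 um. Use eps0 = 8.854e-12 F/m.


Step 1: Convert area to m^2: A = 4301e-12 m^2
Step 2: Convert gap to m: d = 10e-6 m
Step 3: C = eps0 * eps_r * A / d
C = 8.854e-12 * 1 * 4301e-12 / 10e-6
Step 4: Convert to fF (multiply by 1e15).
C = 3.81 fF


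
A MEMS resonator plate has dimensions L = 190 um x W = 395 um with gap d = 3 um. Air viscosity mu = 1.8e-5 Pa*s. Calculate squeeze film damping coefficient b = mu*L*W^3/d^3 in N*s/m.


Step 1: Convert to SI.
L = 190e-6 m, W = 395e-6 m, d = 3e-6 m
Step 2: W^3 = (395e-6)^3 = 6.16e-11 m^3
Step 3: d^3 = (3e-6)^3 = 2.70e-17 m^3
Step 4: b = 1.8e-5 * 190e-6 * 6.16e-11 / 2.70e-17
b = 7.81e-03 N*s/m


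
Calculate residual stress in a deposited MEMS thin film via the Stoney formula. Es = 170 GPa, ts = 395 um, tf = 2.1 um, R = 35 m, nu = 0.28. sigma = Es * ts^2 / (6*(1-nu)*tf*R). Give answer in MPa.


Step 1: Compute numerator: Es * ts^2 = 170 * 395^2 = 26524250 (GPa*um^2)
Step 2: Compute denominator (R in um): 6*(1-nu)*tf*R = 6*0.72*2.1*35e6 = 317520000.0 (um^2)
Step 3: sigma (GPa) = 26524250 / 317520000.0 = 8.3536e-02 GPa
Step 4: Convert to MPa (x1000): sigma = 83.5 MPa


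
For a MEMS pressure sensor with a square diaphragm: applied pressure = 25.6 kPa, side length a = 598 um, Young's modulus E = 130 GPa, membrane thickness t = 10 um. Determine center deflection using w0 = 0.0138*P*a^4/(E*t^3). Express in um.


Step 1: Convert pressure to compatible units (E is in GPa, so P in GPa).
P = 25.6 kPa = 25.6e-6 GPa
Step 2: Compute numerator: 0.0138 * P * a^4.
a^4 = 598^4 = 127880620816
numerator = 0.0138 * 25.6e-6 * 127880620816 = 4.51777e+04
Step 3: Compute denominator: E * t^3 = 130 * 10^3 = 130000
Step 4: w0 = numerator / denominator = 4.51777e+04 / 130000 = 0.3475 um


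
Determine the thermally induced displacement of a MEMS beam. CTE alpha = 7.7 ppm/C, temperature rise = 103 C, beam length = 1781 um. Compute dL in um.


Step 1: Convert CTE: alpha = 7.7 ppm/C = 7.7e-6 /C
Step 2: dL = 7.7e-6 * 103 * 1781
dL = 1.4125 um


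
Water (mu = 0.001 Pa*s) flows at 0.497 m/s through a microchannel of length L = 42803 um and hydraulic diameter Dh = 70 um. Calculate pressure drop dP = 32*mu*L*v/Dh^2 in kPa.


Step 1: Convert to SI: L = 42803e-6 m, Dh = 70e-6 m
Step 2: dP = 32 * 0.001 * 42803e-6 * 0.497 / (70e-6)^2
Step 3: dP = 138926.31 Pa
Step 4: Convert to kPa: dP = 138.93 kPa


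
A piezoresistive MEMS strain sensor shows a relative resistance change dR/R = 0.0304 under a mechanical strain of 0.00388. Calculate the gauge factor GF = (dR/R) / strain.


Step 1: Identify values.
dR/R = 0.0304, strain = 0.00388
Step 2: GF = (dR/R) / strain = 0.0304 / 0.00388
GF = 7.8


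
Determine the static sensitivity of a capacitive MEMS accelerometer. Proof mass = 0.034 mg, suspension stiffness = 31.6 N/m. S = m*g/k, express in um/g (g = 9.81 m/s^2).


Step 1: Convert mass: m = 0.034 mg = 3.40e-08 kg
Step 2: S = m * g / k = 3.40e-08 * 9.81 / 31.6
Step 3: S = 1.06e-08 m/g
Step 4: Convert to um/g: S = 0.011 um/g


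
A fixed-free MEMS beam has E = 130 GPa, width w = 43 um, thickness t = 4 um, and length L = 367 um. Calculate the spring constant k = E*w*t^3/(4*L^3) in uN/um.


Step 1: Convert E to consistent units (1 GPa = 1000 uN/um^2).
E = 130 GPa = 130000 uN/um^2
Step 2: Compute t^3 = 4^3 = 64
Step 3: Compute L^3 = 367^3 = 49430863
Step 4: k = 130000 * 43 * 64 / (4 * 49430863)
k = 1.8094 uN/um


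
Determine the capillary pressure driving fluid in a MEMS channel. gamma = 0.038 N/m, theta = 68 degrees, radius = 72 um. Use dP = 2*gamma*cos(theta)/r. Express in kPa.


Step 1: cos(68 deg) = 0.3746
Step 2: Convert r to m: r = 72e-6 m
Step 3: dP = 2 * 0.038 * 0.3746 / 72e-6 = 395.4 Pa
Step 4: Convert Pa to kPa (divide by 1000).
dP = 0.4 kPa


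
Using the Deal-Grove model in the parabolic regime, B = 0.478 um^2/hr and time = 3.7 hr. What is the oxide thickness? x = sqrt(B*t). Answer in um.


Step 1: Compute B*t = 0.478 * 3.7 = 1.7686
Step 2: x = sqrt(1.7686)
x = 1.33 um


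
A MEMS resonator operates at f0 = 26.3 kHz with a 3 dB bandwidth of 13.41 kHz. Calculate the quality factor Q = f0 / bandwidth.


Step 1: Q = f0 / bandwidth
Step 2: Q = 26.3 / 13.41
Q = 2.0


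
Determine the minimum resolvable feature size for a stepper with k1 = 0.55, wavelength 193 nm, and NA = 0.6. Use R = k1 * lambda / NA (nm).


Step 1: Identify values: k1 = 0.55, lambda = 193 nm, NA = 0.6
Step 2: R = k1 * lambda / NA
R = 0.55 * 193 / 0.6
R = 176.9 nm


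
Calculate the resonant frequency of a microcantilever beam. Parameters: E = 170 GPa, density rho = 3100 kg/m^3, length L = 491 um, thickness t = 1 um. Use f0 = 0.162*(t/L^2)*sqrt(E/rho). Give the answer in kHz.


Step 1: Convert units to SI.
t_SI = 1e-6 m, L_SI = 491e-6 m
Step 2: Calculate sqrt(E/rho).
sqrt(170e9 / 3100) = 7405.32 m/s
Step 3: Compute f0.
f0 = 0.162 * 1e-6 / (491e-6)^2 * 7405.32 = 4976.2 Hz = 4.98 kHz


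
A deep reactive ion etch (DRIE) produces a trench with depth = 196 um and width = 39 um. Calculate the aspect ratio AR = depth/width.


Step 1: AR = depth / width
Step 2: AR = 196 / 39
AR = 5.0


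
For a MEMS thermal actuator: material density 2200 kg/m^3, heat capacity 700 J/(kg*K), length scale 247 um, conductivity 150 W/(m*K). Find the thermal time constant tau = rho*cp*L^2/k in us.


Step 1: Convert L to m: L = 247e-6 m
Step 2: L^2 = (247e-6)^2 = 6.1009e-08 m^2
Step 3: tau = 2200 * 700 * 6.1009e-08 / 150 = 6.2635907e-04 s
Step 4: Convert to microseconds (multiply by 1e6).
tau = 626.359 us


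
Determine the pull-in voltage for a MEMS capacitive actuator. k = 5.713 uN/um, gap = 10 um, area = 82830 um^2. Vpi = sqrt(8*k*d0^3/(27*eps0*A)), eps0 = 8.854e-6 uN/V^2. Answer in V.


Step 1: Compute numerator: 8 * k * d0^3 = 8 * 5.713 * 10^3 = 45704.0
Step 2: Compute denominator: 27 * eps0 * A = 27 * 8.854e-6 * 82830 = 19.801174
Step 3: Vpi = sqrt(45704.0 / 19.801174)
Vpi = 48.04 V


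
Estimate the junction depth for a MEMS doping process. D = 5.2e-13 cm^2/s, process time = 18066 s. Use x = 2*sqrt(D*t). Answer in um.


Step 1: Compute D*t = 5.2e-13 * 18066 = 9.39432e-09 cm^2
Step 2: sqrt(D*t) = 9.69243e-05 cm
Step 3: x = 2 * 9.69243e-05 cm = 1.938486e-04 cm
Step 4: Convert to um (1 cm = 1e4 um): x = 1.938 um


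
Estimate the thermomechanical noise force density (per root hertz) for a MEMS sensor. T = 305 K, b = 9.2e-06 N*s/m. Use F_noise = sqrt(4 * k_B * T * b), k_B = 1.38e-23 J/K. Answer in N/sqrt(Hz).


Step 1: Compute 4 * k_B * T * b
= 4 * 1.38e-23 * 305 * 9.2e-06
= 1.5489e-25 N^2/Hz
Step 2: F_noise = sqrt(1.5489e-25)
F_noise = 3.94e-13 N/sqrt(Hz)


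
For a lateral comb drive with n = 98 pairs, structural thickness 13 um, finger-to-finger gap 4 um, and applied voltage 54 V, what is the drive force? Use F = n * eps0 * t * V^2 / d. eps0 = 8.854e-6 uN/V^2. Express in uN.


Step 1: Parameters: n=98, eps0=8.854e-6 uN/V^2, t=13 um, V=54 V, d=4 um
Step 2: V^2 = 2916
Step 3: F = 98 * 8.854e-6 * 13 * 2916 / 4
F = 8.223 uN


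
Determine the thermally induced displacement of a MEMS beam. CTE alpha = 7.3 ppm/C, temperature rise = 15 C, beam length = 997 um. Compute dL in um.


Step 1: Convert CTE: alpha = 7.3 ppm/C = 7.3e-6 /C
Step 2: dL = 7.3e-6 * 15 * 997
dL = 0.1092 um


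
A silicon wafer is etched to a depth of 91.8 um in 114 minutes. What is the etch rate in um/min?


Step 1: Etch rate = depth / time
Step 2: rate = 91.8 / 114
rate = 0.805 um/min


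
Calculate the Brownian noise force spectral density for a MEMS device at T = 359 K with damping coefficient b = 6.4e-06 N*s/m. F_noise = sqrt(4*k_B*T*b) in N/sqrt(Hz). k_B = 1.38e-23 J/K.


Step 1: Compute 4 * k_B * T * b
= 4 * 1.38e-23 * 359 * 6.4e-06
= 1.2683e-25 N^2/Hz
Step 2: F_noise = sqrt(1.2683e-25)
F_noise = 3.56e-13 N/sqrt(Hz)


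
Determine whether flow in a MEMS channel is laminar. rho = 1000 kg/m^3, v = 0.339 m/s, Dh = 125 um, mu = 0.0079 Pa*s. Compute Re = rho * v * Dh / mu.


Step 1: Convert Dh to meters: Dh = 125e-6 m
Step 2: Re = rho * v * Dh / mu
Re = 1000 * 0.339 * 125e-6 / 0.0079
Re = 5.364
Since Re = 5.364 is below ~2300, the flow is laminar.


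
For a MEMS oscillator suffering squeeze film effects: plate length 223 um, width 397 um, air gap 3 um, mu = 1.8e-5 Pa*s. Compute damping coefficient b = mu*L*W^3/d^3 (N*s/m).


Step 1: Convert to SI.
L = 223e-6 m, W = 397e-6 m, d = 3e-6 m
Step 2: W^3 = (397e-6)^3 = 6.26e-11 m^3
Step 3: d^3 = (3e-6)^3 = 2.70e-17 m^3
Step 4: b = 1.8e-5 * 223e-6 * 6.26e-11 / 2.70e-17
b = 9.30e-03 N*s/m


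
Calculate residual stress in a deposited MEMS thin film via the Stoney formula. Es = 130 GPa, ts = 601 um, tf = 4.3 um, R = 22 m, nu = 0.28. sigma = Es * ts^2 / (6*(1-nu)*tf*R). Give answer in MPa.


Step 1: Compute numerator: Es * ts^2 = 130 * 601^2 = 46956130 (GPa*um^2)
Step 2: Compute denominator (R in um): 6*(1-nu)*tf*R = 6*0.72*4.3*22e6 = 408672000.0 (um^2)
Step 3: sigma (GPa) = 46956130 / 408672000.0 = 1.14899e-01 GPa
Step 4: Convert to MPa (x1000): sigma = 114.9 MPa


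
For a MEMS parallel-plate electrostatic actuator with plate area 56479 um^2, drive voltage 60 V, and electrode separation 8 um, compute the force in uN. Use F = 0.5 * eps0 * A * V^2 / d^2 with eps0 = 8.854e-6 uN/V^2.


Step 1: Identify parameters.
eps0 = 8.854e-6 uN/V^2, A = 56479 um^2, V = 60 V, d = 8 um
Step 2: Compute V^2 = 60^2 = 3600
Step 3: Compute d^2 = 8^2 = 64
Step 4: F = 0.5 * 8.854e-6 * 56479 * 3600 / 64
F = 14.064 uN


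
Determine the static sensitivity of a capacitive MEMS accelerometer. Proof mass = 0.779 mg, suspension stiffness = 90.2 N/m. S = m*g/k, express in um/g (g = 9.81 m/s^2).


Step 1: Convert mass: m = 0.779 mg = 7.79e-07 kg
Step 2: S = m * g / k = 7.79e-07 * 9.81 / 90.2
Step 3: S = 8.47e-08 m/g
Step 4: Convert to um/g: S = 0.085 um/g


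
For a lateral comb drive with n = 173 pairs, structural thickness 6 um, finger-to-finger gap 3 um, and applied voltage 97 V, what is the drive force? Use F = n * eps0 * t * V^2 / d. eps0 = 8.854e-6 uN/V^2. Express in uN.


Step 1: Parameters: n=173, eps0=8.854e-6 uN/V^2, t=6 um, V=97 V, d=3 um
Step 2: V^2 = 9409
Step 3: F = 173 * 8.854e-6 * 6 * 9409 / 3
F = 28.824 uN


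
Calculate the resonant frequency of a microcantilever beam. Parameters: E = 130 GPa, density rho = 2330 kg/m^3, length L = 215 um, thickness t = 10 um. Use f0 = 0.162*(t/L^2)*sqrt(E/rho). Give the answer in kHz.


Step 1: Convert units to SI.
t_SI = 10e-6 m, L_SI = 215e-6 m
Step 2: Calculate sqrt(E/rho).
sqrt(130e9 / 2330) = 7469.54 m/s
Step 3: Compute f0.
f0 = 0.162 * 10e-6 / (215e-6)^2 * 7469.54 = 261777.3 Hz = 261.78 kHz


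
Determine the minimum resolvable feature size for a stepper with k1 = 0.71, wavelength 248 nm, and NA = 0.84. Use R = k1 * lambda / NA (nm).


Step 1: Identify values: k1 = 0.71, lambda = 248 nm, NA = 0.84
Step 2: R = k1 * lambda / NA
R = 0.71 * 248 / 0.84
R = 209.6 nm


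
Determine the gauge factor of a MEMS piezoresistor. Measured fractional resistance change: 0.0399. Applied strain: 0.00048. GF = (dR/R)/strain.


Step 1: Identify values.
dR/R = 0.0399, strain = 0.00048
Step 2: GF = (dR/R) / strain = 0.0399 / 0.00048
GF = 83.1


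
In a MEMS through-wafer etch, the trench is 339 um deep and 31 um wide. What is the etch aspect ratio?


Step 1: AR = depth / width
Step 2: AR = 339 / 31
AR = 10.9


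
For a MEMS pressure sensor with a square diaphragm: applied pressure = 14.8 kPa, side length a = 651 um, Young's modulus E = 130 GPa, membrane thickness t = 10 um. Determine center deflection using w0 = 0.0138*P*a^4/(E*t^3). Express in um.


Step 1: Convert pressure to compatible units (E is in GPa, so P in GPa).
P = 14.8 kPa = 14.8e-6 GPa
Step 2: Compute numerator: 0.0138 * P * a^4.
a^4 = 651^4 = 179607287601
numerator = 0.0138 * 14.8e-6 * 179607287601 = 3.6683e+04
Step 3: Compute denominator: E * t^3 = 130 * 10^3 = 130000
Step 4: w0 = numerator / denominator = 3.6683e+04 / 130000 = 0.2822 um


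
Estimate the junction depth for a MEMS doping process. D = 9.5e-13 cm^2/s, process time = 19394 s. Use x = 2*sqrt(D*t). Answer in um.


Step 1: Compute D*t = 9.5e-13 * 19394 = 1.84243e-08 cm^2
Step 2: sqrt(D*t) = 1.35736e-04 cm
Step 3: x = 2 * 1.35736e-04 cm = 2.71472e-04 cm
Step 4: Convert to um (1 cm = 1e4 um): x = 2.715 um


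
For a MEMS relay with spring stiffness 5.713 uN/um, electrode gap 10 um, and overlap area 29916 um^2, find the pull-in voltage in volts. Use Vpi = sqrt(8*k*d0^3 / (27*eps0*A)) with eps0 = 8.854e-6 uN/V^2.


Step 1: Compute numerator: 8 * k * d0^3 = 8 * 5.713 * 10^3 = 45704.0
Step 2: Compute denominator: 27 * eps0 * A = 27 * 8.854e-6 * 29916 = 7.151659
Step 3: Vpi = sqrt(45704.0 / 7.151659)
Vpi = 79.94 V


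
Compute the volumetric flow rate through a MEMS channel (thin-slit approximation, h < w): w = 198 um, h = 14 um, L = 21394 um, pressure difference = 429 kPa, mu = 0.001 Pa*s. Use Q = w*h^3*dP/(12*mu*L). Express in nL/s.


Step 1: Convert all dimensions to SI (meters).
w = 198e-6 m, h = 14e-6 m, L = 21394e-6 m, dP = 429e3 Pa
Step 2: Q = w * h^3 * dP / (12 * mu * L)
Q = 198e-6 * (14e-6)^3 * 429e3 / (12 * 0.001 * 21394e-6) = 9.078902e-10 m^3/s
Step 3: Convert Q from m^3/s to nL/s (1 m^3 = 1e12 nL, so multiply by 1e12).
Q = 907.89 nL/s


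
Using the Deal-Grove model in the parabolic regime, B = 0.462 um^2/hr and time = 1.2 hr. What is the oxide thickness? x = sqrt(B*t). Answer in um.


Step 1: Compute B*t = 0.462 * 1.2 = 0.5544
Step 2: x = sqrt(0.5544)
x = 0.745 um


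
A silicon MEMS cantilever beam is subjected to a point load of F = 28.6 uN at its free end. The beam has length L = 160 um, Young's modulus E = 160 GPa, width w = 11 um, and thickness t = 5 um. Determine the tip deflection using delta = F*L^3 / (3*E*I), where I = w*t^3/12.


Step 1: Calculate the second moment of area.
I = w * t^3 / 12 = 11 * 5^3 / 12 = 114.5833 um^4
Step 2: Convert E to consistent units (1 GPa = 1000 uN/um^2).
E = 160 GPa = 160000 uN/um^2
Step 3: Calculate tip deflection.
delta = F * L^3 / (3 * E * I)
delta = 28.6 * 160^3 / (3 * 160000 * 114.5833)
delta = 2.1299 um


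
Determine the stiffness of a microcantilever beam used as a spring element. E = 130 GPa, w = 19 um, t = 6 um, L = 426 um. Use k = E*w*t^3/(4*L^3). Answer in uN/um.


Step 1: Convert E to consistent units (1 GPa = 1000 uN/um^2).
E = 130 GPa = 130000 uN/um^2
Step 2: Compute t^3 = 6^3 = 216
Step 3: Compute L^3 = 426^3 = 77308776
Step 4: k = 130000 * 19 * 216 / (4 * 77308776)
k = 1.7253 uN/um


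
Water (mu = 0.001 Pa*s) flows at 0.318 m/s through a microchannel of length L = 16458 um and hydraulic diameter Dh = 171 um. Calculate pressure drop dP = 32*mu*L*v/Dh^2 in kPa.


Step 1: Convert to SI: L = 16458e-6 m, Dh = 171e-6 m
Step 2: dP = 32 * 0.001 * 16458e-6 * 0.318 / (171e-6)^2
Step 3: dP = 5727.46 Pa
Step 4: Convert to kPa: dP = 5.73 kPa


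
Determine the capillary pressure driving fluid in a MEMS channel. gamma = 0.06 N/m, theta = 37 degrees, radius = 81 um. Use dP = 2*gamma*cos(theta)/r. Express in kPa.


Step 1: cos(37 deg) = 0.7986
Step 2: Convert r to m: r = 81e-6 m
Step 3: dP = 2 * 0.06 * 0.7986 / 81e-6 = 1183.1 Pa
Step 4: Convert Pa to kPa (divide by 1000).
dP = 1.18 kPa


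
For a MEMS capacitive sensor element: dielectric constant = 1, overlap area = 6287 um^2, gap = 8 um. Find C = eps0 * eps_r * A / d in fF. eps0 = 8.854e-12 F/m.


Step 1: Convert area to m^2: A = 6287e-12 m^2
Step 2: Convert gap to m: d = 8e-6 m
Step 3: C = eps0 * eps_r * A / d
C = 8.854e-12 * 1 * 6287e-12 / 8e-6
Step 4: Convert to fF (multiply by 1e15).
C = 6.96 fF


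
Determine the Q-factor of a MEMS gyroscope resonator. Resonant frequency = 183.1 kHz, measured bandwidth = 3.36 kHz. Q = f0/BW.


Step 1: Q = f0 / bandwidth
Step 2: Q = 183.1 / 3.36
Q = 54.5


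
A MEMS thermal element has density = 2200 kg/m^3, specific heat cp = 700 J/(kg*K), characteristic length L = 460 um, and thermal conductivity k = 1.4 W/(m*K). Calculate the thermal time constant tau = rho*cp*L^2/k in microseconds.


Step 1: Convert L to m: L = 460e-6 m
Step 2: L^2 = (460e-6)^2 = 2.116e-07 m^2
Step 3: tau = 2200 * 700 * 2.116e-07 / 1.4 = 2.3276e-01 s
Step 4: Convert to microseconds (multiply by 1e6).
tau = 232760.0 us


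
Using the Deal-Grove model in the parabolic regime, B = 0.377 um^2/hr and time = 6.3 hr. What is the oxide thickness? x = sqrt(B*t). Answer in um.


Step 1: Compute B*t = 0.377 * 6.3 = 2.3751
Step 2: x = sqrt(2.3751)
x = 1.541 um


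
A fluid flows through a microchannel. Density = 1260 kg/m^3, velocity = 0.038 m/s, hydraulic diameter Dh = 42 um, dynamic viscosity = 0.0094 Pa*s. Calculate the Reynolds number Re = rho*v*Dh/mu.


Step 1: Convert Dh to meters: Dh = 42e-6 m
Step 2: Re = rho * v * Dh / mu
Re = 1260 * 0.038 * 42e-6 / 0.0094
Re = 0.214


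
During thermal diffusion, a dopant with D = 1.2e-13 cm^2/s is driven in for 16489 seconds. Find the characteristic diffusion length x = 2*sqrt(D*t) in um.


Step 1: Compute D*t = 1.2e-13 * 16489 = 1.97868e-09 cm^2
Step 2: sqrt(D*t) = 4.448e-05 cm
Step 3: x = 2 * 4.448e-05 cm = 8.896e-05 cm
Step 4: Convert to um (1 cm = 1e4 um): x = 0.89 um


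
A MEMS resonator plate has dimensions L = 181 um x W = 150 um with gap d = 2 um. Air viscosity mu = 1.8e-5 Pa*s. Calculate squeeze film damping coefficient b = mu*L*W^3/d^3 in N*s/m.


Step 1: Convert to SI.
L = 181e-6 m, W = 150e-6 m, d = 2e-6 m
Step 2: W^3 = (150e-6)^3 = 3.37e-12 m^3
Step 3: d^3 = (2e-6)^3 = 8.00e-18 m^3
Step 4: b = 1.8e-5 * 181e-6 * 3.37e-12 / 8.00e-18
b = 1.37e-03 N*s/m


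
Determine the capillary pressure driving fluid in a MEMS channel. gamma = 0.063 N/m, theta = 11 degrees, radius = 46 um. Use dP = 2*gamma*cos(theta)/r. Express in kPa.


Step 1: cos(11 deg) = 0.9816
Step 2: Convert r to m: r = 46e-6 m
Step 3: dP = 2 * 0.063 * 0.9816 / 46e-6 = 2688.7 Pa
Step 4: Convert Pa to kPa (divide by 1000).
dP = 2.69 kPa


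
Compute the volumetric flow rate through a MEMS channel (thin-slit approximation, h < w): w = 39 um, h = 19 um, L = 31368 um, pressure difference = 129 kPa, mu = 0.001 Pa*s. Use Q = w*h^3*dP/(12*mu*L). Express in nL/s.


Step 1: Convert all dimensions to SI (meters).
w = 39e-6 m, h = 19e-6 m, L = 31368e-6 m, dP = 129e3 Pa
Step 2: Q = w * h^3 * dP / (12 * mu * L)
Q = 39e-6 * (19e-6)^3 * 129e3 / (12 * 0.001 * 31368e-6) = 9.167418e-11 m^3/s
Step 3: Convert Q from m^3/s to nL/s (1 m^3 = 1e12 nL, so multiply by 1e12).
Q = 91.674 nL/s


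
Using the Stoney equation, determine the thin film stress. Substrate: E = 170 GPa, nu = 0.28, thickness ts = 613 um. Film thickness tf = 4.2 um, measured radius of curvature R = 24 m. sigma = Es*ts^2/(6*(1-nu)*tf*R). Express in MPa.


Step 1: Compute numerator: Es * ts^2 = 170 * 613^2 = 63880730 (GPa*um^2)
Step 2: Compute denominator (R in um): 6*(1-nu)*tf*R = 6*0.72*4.2*24e6 = 435456000.0 (um^2)
Step 3: sigma (GPa) = 63880730 / 435456000.0 = 1.46698e-01 GPa
Step 4: Convert to MPa (x1000): sigma = 146.7 MPa


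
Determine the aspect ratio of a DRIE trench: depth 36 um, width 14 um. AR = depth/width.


Step 1: AR = depth / width
Step 2: AR = 36 / 14
AR = 2.6


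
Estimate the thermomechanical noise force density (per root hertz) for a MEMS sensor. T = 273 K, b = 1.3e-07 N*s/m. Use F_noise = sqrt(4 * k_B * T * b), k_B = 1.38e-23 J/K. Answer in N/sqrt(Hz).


Step 1: Compute 4 * k_B * T * b
= 4 * 1.38e-23 * 273 * 1.3e-07
= 1.9590e-27 N^2/Hz
Step 2: F_noise = sqrt(1.9590e-27)
F_noise = 4.43e-14 N/sqrt(Hz)
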